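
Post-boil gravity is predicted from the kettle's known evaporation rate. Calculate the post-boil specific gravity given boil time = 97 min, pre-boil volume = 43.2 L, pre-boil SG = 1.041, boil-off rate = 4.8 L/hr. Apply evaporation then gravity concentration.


V_post = V_pre − rate·(t/60);  SG_post = 1 + (SG_pre−1)·V_pre/V_post
V_post = 43.2 − 4.8·(97/60) = 35.4400
SG_post = 1 + (1.041 − 1)·43.2/35.4400

1.0500


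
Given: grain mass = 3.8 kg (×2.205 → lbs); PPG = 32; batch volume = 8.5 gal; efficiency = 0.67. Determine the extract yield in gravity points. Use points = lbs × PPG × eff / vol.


lbs = 3.8 × 2.205 = 8.3790
points = 8.3790 × 32 × 0.67 / 8.5

21.1348 points


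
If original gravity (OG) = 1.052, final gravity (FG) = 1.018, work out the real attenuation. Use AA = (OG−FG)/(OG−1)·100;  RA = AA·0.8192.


AA = (1.052 − 1.018)/(1.052 − 1)·100 = 65.3846
RA = 65.3846·0.8192

53.5631 %


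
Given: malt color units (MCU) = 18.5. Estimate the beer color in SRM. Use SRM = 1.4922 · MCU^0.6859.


SRM = 1.4922 · 18.5^0.6859

11.0403 SRM


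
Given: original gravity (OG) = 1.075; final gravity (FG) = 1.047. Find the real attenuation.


AA = (OG−FG)/(OG−1)·100;  RA = AA·0.8192
AA = (1.075 − 1.047)/(1.075 − 1)·100 = 37.3333
RA = 37.3333·0.8192

30.5835 %


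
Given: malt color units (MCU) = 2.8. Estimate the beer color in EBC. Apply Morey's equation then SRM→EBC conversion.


SRM = 1.4922·MCU^0.6859;  EBC = SRM·1.97
SRM = 1.4922·2.8^0.6859 = 3.0237
EBC = 3.0237·1.97

5.9566 EBC


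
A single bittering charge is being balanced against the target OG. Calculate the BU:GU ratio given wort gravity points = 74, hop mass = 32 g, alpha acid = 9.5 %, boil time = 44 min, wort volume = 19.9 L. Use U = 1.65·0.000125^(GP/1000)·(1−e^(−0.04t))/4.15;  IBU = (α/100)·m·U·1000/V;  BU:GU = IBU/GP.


U = 1.65·0.000125^(74/1000)·(1−e^(−0.04·44))/4.15 = 0.1693
IBU = (9.5/100)·32·0.1693·1000/19.9 = 25.8604
BU:GU = 25.8604/74

0.3495


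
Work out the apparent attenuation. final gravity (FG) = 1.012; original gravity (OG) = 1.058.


AA = (OG − FG)/(OG − 1) · 100
AA = (1.058 − 1.012)/(1.058 − 1) · 100

79.3103 %


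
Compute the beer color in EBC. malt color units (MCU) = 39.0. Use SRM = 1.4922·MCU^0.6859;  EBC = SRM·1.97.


SRM = 1.4922·39.0^0.6859 = 18.4136
EBC = 18.4136·1.97

36.2748 EBC


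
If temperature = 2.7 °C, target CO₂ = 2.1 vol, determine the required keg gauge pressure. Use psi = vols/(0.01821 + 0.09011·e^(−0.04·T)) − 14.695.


psi = 2.1/(0.01821 + 0.09011·e^(−0.04·2.7)) − 14.695

6.4967 psi


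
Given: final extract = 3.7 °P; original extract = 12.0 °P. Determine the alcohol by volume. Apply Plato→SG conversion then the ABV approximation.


SG = 259/(259 − P);  ABV = (OG − FG)·131.25
OG = 259/(259 − 12.0) = 1.0486
FG = 259/(259 − 3.7) = 1.0145
ABV = (1.0486 − 1.0145)·131.25

4.4743 % ABV


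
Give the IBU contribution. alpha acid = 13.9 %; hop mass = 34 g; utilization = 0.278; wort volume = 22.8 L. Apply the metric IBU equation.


IBU = (α/100)·mass·U·1000 / V
IBU = (13.9/100)·34·0.278·1000 / 22.8

57.6240 IBU


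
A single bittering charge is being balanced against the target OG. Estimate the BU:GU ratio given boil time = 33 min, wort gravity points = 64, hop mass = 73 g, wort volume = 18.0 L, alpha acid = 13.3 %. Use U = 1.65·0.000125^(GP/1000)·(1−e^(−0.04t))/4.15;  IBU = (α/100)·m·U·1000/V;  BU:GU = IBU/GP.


U = 1.65·0.000125^(64/1000)·(1−e^(−0.04·33))/4.15 = 0.1639
IBU = (13.3/100)·73·0.1639·1000/18.0 = 88.4227
BU:GU = 88.4227/64

1.3816


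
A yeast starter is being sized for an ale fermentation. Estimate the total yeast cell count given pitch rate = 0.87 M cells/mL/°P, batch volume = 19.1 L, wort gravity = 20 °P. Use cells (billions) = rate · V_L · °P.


cells = 0.87 · 19.1 · 20

332.3400 billion cells


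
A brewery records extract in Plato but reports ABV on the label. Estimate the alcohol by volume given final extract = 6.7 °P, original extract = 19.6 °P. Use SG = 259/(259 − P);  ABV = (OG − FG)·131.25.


OG = 259/(259 − 19.6) = 1.0819
FG = 259/(259 − 6.7) = 1.0266
ABV = (1.0819 − 1.0266)·131.25

7.2602 % ABV


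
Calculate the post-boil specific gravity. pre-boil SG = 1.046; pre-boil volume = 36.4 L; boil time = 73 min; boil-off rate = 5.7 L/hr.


V_post = V_pre − rate·(t/60);  SG_post = 1 + (SG_pre−1)·V_pre/V_post
V_post = 36.4 − 5.7·(73/60) = 29.4650
SG_post = 1 + (1.046 − 1)·36.4/29.4650

1.0568


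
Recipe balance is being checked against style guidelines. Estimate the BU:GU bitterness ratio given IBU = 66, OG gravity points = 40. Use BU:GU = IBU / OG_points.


BU:GU = 66 / 40

1.6500


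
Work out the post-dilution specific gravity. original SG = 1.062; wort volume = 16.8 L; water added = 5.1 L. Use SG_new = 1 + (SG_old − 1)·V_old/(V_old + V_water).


pts = (1.062 − 1)·1000·16.8/(16.8 + 5.1) = 47.5616
SG_new = 1 + 47.5616/1000

1.0476


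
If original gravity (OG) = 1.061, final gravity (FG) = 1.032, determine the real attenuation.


AA = (OG−FG)/(OG−1)·100;  RA = AA·0.8192
AA = (1.061 − 1.032)/(1.061 − 1)·100 = 47.5410
RA = 47.5410·0.8192

38.9456 %


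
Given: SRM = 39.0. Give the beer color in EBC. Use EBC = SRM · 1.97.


EBC = 39.0 · 1.97

76.8300 EBC


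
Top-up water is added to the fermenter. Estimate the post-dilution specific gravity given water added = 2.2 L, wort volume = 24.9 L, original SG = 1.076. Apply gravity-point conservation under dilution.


SG_new = 1 + (SG_old − 1)·V_old/(V_old + V_water)
pts = (1.076 − 1)·1000·24.9/(24.9 + 2.2) = 69.8303
SG_new = 1 + 69.8303/1000

1.0698


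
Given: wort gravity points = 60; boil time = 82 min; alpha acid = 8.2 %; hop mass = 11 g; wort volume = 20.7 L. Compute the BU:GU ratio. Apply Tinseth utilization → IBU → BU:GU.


U = 1.65·0.000125^(GP/1000)·(1−e^(−0.04t))/4.15;  IBU = (α/100)·m·U·1000/V;  BU:GU = IBU/GP
U = 1.65·0.000125^(60/1000)·(1−e^(−0.04·82))/4.15 = 0.2231
IBU = (8.2/100)·11·0.2231·1000/20.7 = 9.7237
BU:GU = 9.7237/60

0.1621


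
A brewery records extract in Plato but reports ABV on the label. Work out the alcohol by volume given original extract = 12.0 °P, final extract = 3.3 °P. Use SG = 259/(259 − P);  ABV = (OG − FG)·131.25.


OG = 259/(259 − 12.0) = 1.0486
FG = 259/(259 − 3.3) = 1.0129
ABV = (1.0486 − 1.0129)·131.25

4.6826 % ABV


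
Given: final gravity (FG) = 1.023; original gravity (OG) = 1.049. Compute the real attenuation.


AA = (OG−FG)/(OG−1)·100;  RA = AA·0.8192
AA = (1.049 − 1.023)/(1.049 − 1)·100 = 53.0612
RA = 53.0612·0.8192

43.4678 %


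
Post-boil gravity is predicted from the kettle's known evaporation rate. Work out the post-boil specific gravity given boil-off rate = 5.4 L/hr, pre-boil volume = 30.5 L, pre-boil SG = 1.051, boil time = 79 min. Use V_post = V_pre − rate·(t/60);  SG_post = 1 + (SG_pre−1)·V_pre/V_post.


V_post = 30.5 − 5.4·(79/60) = 23.3900
SG_post = 1 + (1.051 − 1)·30.5/23.3900

1.0665


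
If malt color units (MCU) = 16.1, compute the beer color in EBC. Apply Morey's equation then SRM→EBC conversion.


SRM = 1.4922·MCU^0.6859;  EBC = SRM·1.97
SRM = 1.4922·16.1^0.6859 = 10.0367
EBC = 10.0367·1.97

19.7722 EBC


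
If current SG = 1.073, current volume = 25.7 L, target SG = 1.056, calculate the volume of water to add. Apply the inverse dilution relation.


V_water = V·((SG_curr − 1)/(SG_target − 1) − 1)
V_water = 25.7·((1.073 − 1)/(1.056 − 1) − 1)

7.8018 L


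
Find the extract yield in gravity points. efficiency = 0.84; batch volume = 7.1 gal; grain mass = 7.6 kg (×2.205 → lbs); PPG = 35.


points = lbs × PPG × eff / vol
lbs = 7.6 × 2.205 = 16.7580
points = 16.7580 × 35 × 0.84 / 7.1

69.3923 points


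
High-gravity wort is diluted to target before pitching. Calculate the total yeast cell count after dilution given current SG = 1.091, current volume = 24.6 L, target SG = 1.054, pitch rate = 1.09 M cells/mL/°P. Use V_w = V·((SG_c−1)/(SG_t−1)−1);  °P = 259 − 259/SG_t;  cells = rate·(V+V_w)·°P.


V_w = 24.6·((1.091−1)/(1.054−1)−1) = 16.8556
V_final = 24.6 + 16.8556 = 41.4556
°P = 259 − 259/1.054 = 13.2694
cells = 1.09·41.4556·13.2694

599.6007 billion cells


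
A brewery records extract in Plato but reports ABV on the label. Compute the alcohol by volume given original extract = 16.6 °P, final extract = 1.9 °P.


SG = 259/(259 − P);  ABV = (OG − FG)·131.25
OG = 259/(259 − 16.6) = 1.0685
FG = 259/(259 − 1.9) = 1.0074
ABV = (1.0685 − 1.0074)·131.25

8.0183 % ABV


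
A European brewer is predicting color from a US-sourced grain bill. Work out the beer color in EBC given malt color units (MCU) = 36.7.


SRM = 1.4922·MCU^0.6859;  EBC = SRM·1.97
SRM = 1.4922·36.7^0.6859 = 17.6617
EBC = 17.6617·1.97

34.7935 EBC


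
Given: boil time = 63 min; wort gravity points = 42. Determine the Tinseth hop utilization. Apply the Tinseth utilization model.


U = 1.65·0.000125^(GP/1000) · (1 − e^(−0.04·t))/4.15
bigness = 1.65·0.000125^(42/1000) = 1.1312
boil_factor = (1 − e^(−0.04·63))/4.15 = 0.2216
U = 1.1312 · 0.2216

0.2507


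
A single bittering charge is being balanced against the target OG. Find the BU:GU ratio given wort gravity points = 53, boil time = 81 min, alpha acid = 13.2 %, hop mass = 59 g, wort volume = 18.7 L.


U = 1.65·0.000125^(GP/1000)·(1−e^(−0.04t))/4.15;  IBU = (α/100)·m·U·1000/V;  BU:GU = IBU/GP
U = 1.65·0.000125^(53/1000)·(1−e^(−0.04·81))/4.15 = 0.2373
IBU = (13.2/100)·59·0.2373·1000/18.7 = 98.8111
BU:GU = 98.8111/53

1.8644


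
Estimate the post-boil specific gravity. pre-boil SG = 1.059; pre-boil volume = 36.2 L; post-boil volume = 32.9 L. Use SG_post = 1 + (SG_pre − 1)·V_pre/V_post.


pts_pre = (1.059 − 1)·1000 = 59.0000
pts_post = 59.0000·36.2/32.9 = 64.9179
SG_post = 1 + 64.9179/1000

1.0649


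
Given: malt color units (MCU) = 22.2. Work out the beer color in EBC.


SRM = 1.4922·MCU^0.6859;  EBC = SRM·1.97
SRM = 1.4922·22.2^0.6859 = 12.5110
EBC = 12.5110·1.97

24.6466 EBC


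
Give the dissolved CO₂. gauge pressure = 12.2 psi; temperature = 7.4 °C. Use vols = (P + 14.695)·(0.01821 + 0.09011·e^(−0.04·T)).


vols = (12.2 + 14.695)·(0.01821 + 0.09011·e^(−0.04·7.4))

2.2923 volumes


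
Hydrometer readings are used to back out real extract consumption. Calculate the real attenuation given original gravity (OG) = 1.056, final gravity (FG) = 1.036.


AA = (OG−FG)/(OG−1)·100;  RA = AA·0.8192
AA = (1.056 − 1.036)/(1.056 − 1)·100 = 35.7143
RA = 35.7143·0.8192

29.2571 %


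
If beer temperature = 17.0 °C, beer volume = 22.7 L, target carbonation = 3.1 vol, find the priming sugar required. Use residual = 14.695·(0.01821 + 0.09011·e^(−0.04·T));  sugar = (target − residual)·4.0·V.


residual = 14.695·(0.01821 + 0.09011·e^(−0.04·17.0)) = 0.9384
sugar = (3.1 − 0.9384)·4.0·22.7

196.2695 g


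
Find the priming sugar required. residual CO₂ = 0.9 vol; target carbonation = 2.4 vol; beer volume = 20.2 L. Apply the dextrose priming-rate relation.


sugar = (target − residual)·4.0·V
sugar = (2.4 − 0.9)·4.0·20.2

121.2000 g


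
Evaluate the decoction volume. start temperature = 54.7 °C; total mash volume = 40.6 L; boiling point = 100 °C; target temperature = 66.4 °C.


V_dec = V_total·(T_target − T_start)/(T_boil − T_start)
V_dec = 40.6·(66.4 − 54.7)/(100 − 54.7)

10.4861 L


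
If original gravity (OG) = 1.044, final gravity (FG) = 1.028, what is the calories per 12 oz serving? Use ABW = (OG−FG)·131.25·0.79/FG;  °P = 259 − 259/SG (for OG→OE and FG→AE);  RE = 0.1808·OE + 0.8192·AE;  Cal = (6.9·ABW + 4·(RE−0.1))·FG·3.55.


ABW = (1.044 − 1.028)·131.25·0.79/1.028 = 1.6138
OE = 259 − 259/1.044 = 10.9157 °P
AE = 259 − 259/1.028 = 7.0545 °P
RE = 0.1808·10.9157 + 0.8192·7.0545 = 7.7526 °P
Cal = (6.9·1.6138 + 4·(7.7526−0.1))·1.028·3.55

152.3466 kcal


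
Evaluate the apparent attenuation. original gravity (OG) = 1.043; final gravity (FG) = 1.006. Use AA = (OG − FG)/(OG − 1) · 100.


AA = (1.043 − 1.006)/(1.043 − 1) · 100

86.0465 %


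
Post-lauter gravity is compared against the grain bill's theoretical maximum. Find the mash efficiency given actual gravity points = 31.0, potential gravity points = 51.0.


efficiency = actual / potential × 100
efficiency = 31.0 / 51.0 × 100

60.7843 %


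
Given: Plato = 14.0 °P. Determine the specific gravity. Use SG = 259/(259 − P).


SG = 259/(259 − 14.0)

1.0571


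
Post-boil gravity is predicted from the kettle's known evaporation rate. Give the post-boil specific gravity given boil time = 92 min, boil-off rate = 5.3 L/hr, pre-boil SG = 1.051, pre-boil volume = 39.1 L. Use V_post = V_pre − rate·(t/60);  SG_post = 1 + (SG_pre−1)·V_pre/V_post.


V_post = 39.1 − 5.3·(92/60) = 30.9733
SG_post = 1 + (1.051 − 1)·39.1/30.9733

1.0644


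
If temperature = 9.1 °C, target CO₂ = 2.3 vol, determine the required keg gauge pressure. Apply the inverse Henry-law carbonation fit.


psi = vols/(0.01821 + 0.09011·e^(−0.04·T)) − 14.695
psi = 2.3/(0.01821 + 0.09011·e^(−0.04·9.1)) − 14.695

13.7610 psi


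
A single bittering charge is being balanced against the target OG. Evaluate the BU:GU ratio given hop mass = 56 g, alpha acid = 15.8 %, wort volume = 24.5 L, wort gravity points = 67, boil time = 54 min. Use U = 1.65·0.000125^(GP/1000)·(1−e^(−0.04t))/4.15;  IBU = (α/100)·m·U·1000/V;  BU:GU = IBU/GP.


U = 1.65·0.000125^(67/1000)·(1−e^(−0.04·54))/4.15 = 0.1926
IBU = (15.8/100)·56·0.1926·1000/24.5 = 69.5651
BU:GU = 69.5651/67

1.0383


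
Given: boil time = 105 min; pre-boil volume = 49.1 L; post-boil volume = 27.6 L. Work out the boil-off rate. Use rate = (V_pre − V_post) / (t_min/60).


rate = (49.1 − 27.6) / (105/60)

12.2857 L/hr


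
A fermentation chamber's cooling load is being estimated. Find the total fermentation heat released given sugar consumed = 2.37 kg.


Q = m_sugar · 590 kJ/kg
Q = 2.37 · 590

1398.3000 kJ


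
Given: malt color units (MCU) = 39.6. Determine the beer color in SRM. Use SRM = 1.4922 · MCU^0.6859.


SRM = 1.4922 · 39.6^0.6859

18.6074 SRM


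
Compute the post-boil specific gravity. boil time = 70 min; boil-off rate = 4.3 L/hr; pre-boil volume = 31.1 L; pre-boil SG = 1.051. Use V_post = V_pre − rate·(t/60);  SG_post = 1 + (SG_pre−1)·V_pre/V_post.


V_post = 31.1 − 4.3·(70/60) = 26.0833
SG_post = 1 + (1.051 − 1)·31.1/26.0833

1.0608


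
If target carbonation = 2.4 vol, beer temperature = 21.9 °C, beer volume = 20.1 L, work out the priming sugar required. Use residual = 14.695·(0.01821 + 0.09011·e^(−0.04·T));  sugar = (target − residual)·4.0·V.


residual = 14.695·(0.01821 + 0.09011·e^(−0.04·21.9)) = 0.8190
sugar = (2.4 − 0.8190)·4.0·20.1

127.1093 g


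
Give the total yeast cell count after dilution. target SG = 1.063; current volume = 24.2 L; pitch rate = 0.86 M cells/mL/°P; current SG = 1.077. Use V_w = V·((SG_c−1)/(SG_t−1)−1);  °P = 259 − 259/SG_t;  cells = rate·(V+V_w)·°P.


V_w = 24.2·((1.077−1)/(1.063−1)−1) = 5.3778
V_final = 24.2 + 5.3778 = 29.5778
°P = 259 − 259/1.063 = 15.3500
cells = 0.86·29.5778·15.3500

390.4550 billion cells


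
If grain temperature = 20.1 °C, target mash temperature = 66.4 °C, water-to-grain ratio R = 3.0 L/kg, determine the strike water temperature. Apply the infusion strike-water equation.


T_strike = (0.41/R)·(T_mash − T_grain) + T_mash
T_strike = (0.41/3.0)·(66.4 − 20.1) + 66.4

72.7277 °C


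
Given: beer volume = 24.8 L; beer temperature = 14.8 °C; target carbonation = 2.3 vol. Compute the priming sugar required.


residual = 14.695·(0.01821 + 0.09011·e^(−0.04·T));  sugar = (target − residual)·4.0·V
residual = 14.695·(0.01821 + 0.09011·e^(−0.04·14.8)) = 1.0002
sugar = (2.3 − 1.0002)·4.0·24.8

128.9450 g


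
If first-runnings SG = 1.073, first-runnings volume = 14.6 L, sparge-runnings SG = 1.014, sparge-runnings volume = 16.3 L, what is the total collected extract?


total = Σ (SG_i − 1)·1000·V_i
first = (1.073 − 1)·1000·14.6 = 1065.8000
sparge = (1.014 − 1)·1000·16.3 = 228.2000
total = 1065.8000 + 228.2000

1294.0000 gravity·L


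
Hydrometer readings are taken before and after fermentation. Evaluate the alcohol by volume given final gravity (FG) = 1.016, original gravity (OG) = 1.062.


ABV = (OG − FG) · 131.25
ABV = (1.062 − 1.016) · 131.25

6.0375 % ABV


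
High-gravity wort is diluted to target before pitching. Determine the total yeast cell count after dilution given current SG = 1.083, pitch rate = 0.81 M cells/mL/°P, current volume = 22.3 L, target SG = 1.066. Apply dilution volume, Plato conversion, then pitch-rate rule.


V_w = V·((SG_c−1)/(SG_t−1)−1);  °P = 259 − 259/SG_t;  cells = rate·(V+V_w)·°P
V_w = 22.3·((1.083−1)/(1.066−1)−1) = 5.7439
V_final = 22.3 + 5.7439 = 28.0439
°P = 259 − 259/1.066 = 16.0356
cells = 0.81·28.0439·16.0356

364.2592 billion cells


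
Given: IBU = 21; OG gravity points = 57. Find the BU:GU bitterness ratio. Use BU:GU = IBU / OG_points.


BU:GU = 21 / 57

0.3684


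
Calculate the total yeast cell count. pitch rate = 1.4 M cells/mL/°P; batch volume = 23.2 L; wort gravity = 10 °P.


cells (billions) = rate · V_L · °P
cells = 1.4 · 23.2 · 10

324.8000 billion cells


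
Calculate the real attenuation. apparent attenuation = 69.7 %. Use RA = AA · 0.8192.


RA = 69.7 · 0.8192

57.0982 %


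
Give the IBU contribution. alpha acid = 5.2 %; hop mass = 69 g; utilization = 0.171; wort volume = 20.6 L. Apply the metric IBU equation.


IBU = (α/100)·mass·U·1000 / V
IBU = (5.2/100)·69·0.171·1000 / 20.6

29.7839 IBU


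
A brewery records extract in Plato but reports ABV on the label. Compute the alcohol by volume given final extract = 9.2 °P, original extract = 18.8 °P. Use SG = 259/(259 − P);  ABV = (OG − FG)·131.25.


OG = 259/(259 − 18.8) = 1.0783
FG = 259/(259 − 9.2) = 1.0368
ABV = (1.0783 − 1.0368)·131.25

5.4388 % ABV


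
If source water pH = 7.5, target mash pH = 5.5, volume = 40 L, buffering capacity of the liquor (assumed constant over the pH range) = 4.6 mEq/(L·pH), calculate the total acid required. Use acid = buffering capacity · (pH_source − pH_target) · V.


acid = 4.6 · (7.5 − 5.5) · 40

368.0000 mEq


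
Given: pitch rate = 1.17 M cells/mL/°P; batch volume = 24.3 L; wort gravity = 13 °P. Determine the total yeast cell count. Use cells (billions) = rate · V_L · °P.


cells = 1.17 · 24.3 · 13

369.6030 billion cells


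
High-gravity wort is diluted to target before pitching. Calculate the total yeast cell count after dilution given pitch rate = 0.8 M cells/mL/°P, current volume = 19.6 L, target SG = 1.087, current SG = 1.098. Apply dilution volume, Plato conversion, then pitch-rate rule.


V_w = V·((SG_c−1)/(SG_t−1)−1);  °P = 259 − 259/SG_t;  cells = rate·(V+V_w)·°P
V_w = 19.6·((1.098−1)/(1.087−1)−1) = 2.4782
V_final = 19.6 + 2.4782 = 22.0782
°P = 259 − 259/1.087 = 20.7295
cells = 0.8·22.0782·20.7295

366.1359 billion cells


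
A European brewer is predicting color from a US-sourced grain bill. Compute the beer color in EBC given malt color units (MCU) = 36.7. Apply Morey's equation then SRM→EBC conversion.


SRM = 1.4922·MCU^0.6859;  EBC = SRM·1.97
SRM = 1.4922·36.7^0.6859 = 17.6617
EBC = 17.6617·1.97

34.7935 EBC


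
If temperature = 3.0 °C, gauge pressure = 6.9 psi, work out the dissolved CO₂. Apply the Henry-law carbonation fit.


vols = (P + 14.695)·(0.01821 + 0.09011·e^(−0.04·T))
vols = (6.9 + 14.695)·(0.01821 + 0.09011·e^(−0.04·3.0))

2.1191 volumes


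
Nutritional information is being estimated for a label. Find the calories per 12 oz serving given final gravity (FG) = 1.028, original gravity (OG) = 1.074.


ABW = (OG−FG)·131.25·0.79/FG;  °P = 259 − 259/SG (for OG→OE and FG→AE);  RE = 0.1808·OE + 0.8192·AE;  Cal = (6.9·ABW + 4·(RE−0.1))·FG·3.55
ABW = (1.074 − 1.028)·131.25·0.79/1.028 = 4.6397
OE = 259 − 259/1.074 = 17.8454 °P
AE = 259 − 259/1.028 = 7.0545 °P
RE = 0.1808·17.8454 + 0.8192·7.0545 = 9.0055 °P
Cal = (6.9·4.6397 + 4·(9.0055−0.1))·1.028·3.55

246.8306 kcal


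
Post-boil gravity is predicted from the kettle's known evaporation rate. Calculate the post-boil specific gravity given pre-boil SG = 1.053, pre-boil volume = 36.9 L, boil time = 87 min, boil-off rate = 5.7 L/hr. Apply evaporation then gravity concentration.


V_post = V_pre − rate·(t/60);  SG_post = 1 + (SG_pre−1)·V_pre/V_post
V_post = 36.9 − 5.7·(87/60) = 28.6350
SG_post = 1 + (1.053 − 1)·36.9/28.6350

1.0683


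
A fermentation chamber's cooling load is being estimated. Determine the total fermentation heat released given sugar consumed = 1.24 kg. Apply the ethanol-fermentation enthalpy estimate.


Q = m_sugar · 590 kJ/kg
Q = 1.24 · 590

731.6000 kJ


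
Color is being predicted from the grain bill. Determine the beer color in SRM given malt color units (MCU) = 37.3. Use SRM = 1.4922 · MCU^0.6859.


SRM = 1.4922 · 37.3^0.6859

17.8592 SRM


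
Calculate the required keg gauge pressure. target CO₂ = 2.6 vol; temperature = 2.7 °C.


psi = vols/(0.01821 + 0.09011·e^(−0.04·T)) − 14.695
psi = 2.6/(0.01821 + 0.09011·e^(−0.04·2.7)) − 14.695

11.5424 psi


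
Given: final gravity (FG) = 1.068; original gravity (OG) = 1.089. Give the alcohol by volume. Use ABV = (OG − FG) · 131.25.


ABV = (1.089 − 1.068) · 131.25

2.7562 % ABV


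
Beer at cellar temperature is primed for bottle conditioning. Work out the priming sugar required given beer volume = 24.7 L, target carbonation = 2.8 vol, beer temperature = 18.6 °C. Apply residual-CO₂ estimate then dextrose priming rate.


residual = 14.695·(0.01821 + 0.09011·e^(−0.04·T));  sugar = (target − residual)·4.0·V
residual = 14.695·(0.01821 + 0.09011·e^(−0.04·18.6)) = 0.8969
sugar = (2.8 − 0.8969)·4.0·24.7

188.0310 g


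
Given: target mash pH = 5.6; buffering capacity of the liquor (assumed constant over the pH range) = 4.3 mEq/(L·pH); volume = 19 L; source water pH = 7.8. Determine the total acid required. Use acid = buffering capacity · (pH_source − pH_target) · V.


acid = 4.3 · (7.8 − 5.6) · 19

179.7400 mEq


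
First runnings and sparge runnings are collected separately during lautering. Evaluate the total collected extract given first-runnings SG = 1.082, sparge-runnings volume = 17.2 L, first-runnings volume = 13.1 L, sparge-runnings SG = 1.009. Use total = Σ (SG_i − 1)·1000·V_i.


first = (1.082 − 1)·1000·13.1 = 1074.2000
sparge = (1.009 − 1)·1000·17.2 = 154.8000
total = 1074.2000 + 154.8000

1229.0000 gravity·L


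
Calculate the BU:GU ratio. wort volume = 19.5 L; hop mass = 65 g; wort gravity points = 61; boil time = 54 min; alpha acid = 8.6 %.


U = 1.65·0.000125^(GP/1000)·(1−e^(−0.04t))/4.15;  IBU = (α/100)·m·U·1000/V;  BU:GU = IBU/GP
U = 1.65·0.000125^(61/1000)·(1−e^(−0.04·54))/4.15 = 0.2033
IBU = (8.6/100)·65·0.2033·1000/19.5 = 58.2785
BU:GU = 58.2785/61

0.9554


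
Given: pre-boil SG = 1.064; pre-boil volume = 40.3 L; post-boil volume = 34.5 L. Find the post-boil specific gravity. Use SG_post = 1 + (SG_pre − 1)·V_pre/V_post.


pts_pre = (1.064 − 1)·1000 = 64.0000
pts_post = 64.0000·40.3/34.5 = 74.7594
SG_post = 1 + 74.7594/1000

1.0748


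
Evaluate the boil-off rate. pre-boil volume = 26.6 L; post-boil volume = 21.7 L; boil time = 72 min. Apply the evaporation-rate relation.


rate = (V_pre − V_post) / (t_min/60)
rate = (26.6 − 21.7) / (72/60)

4.0833 L/hr


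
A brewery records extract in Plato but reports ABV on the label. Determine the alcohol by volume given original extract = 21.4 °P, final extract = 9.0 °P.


SG = 259/(259 − P);  ABV = (OG − FG)·131.25
OG = 259/(259 − 21.4) = 1.0901
FG = 259/(259 − 9.0) = 1.0360
ABV = (1.0901 − 1.0360)·131.25

7.0963 % ABV


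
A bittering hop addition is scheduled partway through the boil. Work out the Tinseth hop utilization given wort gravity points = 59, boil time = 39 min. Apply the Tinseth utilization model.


U = 1.65·0.000125^(GP/1000) · (1 − e^(−0.04·t))/4.15
bigness = 1.65·0.000125^(59/1000) = 0.9710
boil_factor = (1 − e^(−0.04·39))/4.15 = 0.1903
U = 0.9710 · 0.1903

0.1848


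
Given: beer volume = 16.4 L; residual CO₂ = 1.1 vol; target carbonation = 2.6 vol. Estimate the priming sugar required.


sugar = (target − residual)·4.0·V
sugar = (2.6 − 1.1)·4.0·16.4

98.4000 g


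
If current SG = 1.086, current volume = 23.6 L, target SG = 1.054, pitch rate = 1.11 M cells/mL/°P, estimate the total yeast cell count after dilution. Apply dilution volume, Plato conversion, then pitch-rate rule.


V_w = V·((SG_c−1)/(SG_t−1)−1);  °P = 259 − 259/SG_t;  cells = rate·(V+V_w)·°P
V_w = 23.6·((1.086−1)/(1.054−1)−1) = 13.9852
V_final = 23.6 + 13.9852 = 37.5852
°P = 259 − 259/1.054 = 13.2694
cells = 1.11·37.5852·13.2694

553.5955 billion cells


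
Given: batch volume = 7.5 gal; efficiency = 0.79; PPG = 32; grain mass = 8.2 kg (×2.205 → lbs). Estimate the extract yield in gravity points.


points = lbs × PPG × eff / vol
lbs = 8.2 × 2.205 = 18.0810
points = 18.0810 × 32 × 0.79 / 7.5

60.9450 points


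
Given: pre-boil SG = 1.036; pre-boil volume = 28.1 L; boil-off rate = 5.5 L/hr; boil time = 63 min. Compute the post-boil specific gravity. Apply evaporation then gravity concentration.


V_post = V_pre − rate·(t/60);  SG_post = 1 + (SG_pre−1)·V_pre/V_post
V_post = 28.1 − 5.5·(63/60) = 22.3250
SG_post = 1 + (1.036 − 1)·28.1/22.3250

1.0453


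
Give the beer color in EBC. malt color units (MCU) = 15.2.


SRM = 1.4922·MCU^0.6859;  EBC = SRM·1.97
SRM = 1.4922·15.2^0.6859 = 9.6484
EBC = 9.6484·1.97

19.0073 EBC


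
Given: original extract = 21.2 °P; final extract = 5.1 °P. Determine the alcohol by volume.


SG = 259/(259 − P);  ABV = (OG − FG)·131.25
OG = 259/(259 − 21.2) = 1.0892
FG = 259/(259 − 5.1) = 1.0201
ABV = (1.0892 − 1.0201)·131.25

9.0646 % ABV


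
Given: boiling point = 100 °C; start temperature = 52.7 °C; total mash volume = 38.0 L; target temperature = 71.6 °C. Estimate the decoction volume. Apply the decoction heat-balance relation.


V_dec = V_total·(T_target − T_start)/(T_boil − T_start)
V_dec = 38.0·(71.6 − 52.7)/(100 − 52.7)

15.1839 L


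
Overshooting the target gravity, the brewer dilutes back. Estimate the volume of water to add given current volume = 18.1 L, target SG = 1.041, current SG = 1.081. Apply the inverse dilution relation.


V_water = V·((SG_curr − 1)/(SG_target − 1) − 1)
V_water = 18.1·((1.081 − 1)/(1.041 − 1) − 1)

17.6585 L


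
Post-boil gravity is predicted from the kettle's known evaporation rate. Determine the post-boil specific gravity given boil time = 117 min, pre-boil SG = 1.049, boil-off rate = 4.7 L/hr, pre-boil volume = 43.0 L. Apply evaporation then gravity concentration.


V_post = V_pre − rate·(t/60);  SG_post = 1 + (SG_pre−1)·V_pre/V_post
V_post = 43.0 − 4.7·(117/60) = 33.8350
SG_post = 1 + (1.049 − 1)·43.0/33.8350

1.0623


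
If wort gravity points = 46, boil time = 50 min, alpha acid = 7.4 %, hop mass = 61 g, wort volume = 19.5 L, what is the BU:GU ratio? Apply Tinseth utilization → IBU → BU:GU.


U = 1.65·0.000125^(GP/1000)·(1−e^(−0.04t))/4.15;  IBU = (α/100)·m·U·1000/V;  BU:GU = IBU/GP
U = 1.65·0.000125^(46/1000)·(1−e^(−0.04·50))/4.15 = 0.2274
IBU = (7.4/100)·61·0.2274·1000/19.5 = 52.6342
BU:GU = 52.6342/46

1.1442


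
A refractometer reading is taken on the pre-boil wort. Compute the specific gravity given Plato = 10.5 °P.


SG = 259/(259 − P)
SG = 259/(259 − 10.5)

1.0423


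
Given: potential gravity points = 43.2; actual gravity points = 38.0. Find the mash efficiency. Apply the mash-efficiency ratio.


efficiency = actual / potential × 100
efficiency = 38.0 / 43.2 × 100

87.9630 %


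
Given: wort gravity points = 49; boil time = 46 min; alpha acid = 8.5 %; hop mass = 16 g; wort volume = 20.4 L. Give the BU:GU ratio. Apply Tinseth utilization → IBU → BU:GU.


U = 1.65·0.000125^(GP/1000)·(1−e^(−0.04t))/4.15;  IBU = (α/100)·m·U·1000/V;  BU:GU = IBU/GP
U = 1.65·0.000125^(49/1000)·(1−e^(−0.04·46))/4.15 = 0.2153
IBU = (8.5/100)·16·0.2153·1000/20.4 = 14.3543
BU:GU = 14.3543/49

0.2929


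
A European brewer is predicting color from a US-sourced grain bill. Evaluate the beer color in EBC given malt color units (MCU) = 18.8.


SRM = 1.4922·MCU^0.6859;  EBC = SRM·1.97
SRM = 1.4922·18.8^0.6859 = 11.1628
EBC = 11.1628·1.97

21.9907 EBC


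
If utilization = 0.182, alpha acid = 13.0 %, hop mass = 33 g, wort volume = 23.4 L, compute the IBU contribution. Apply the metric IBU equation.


IBU = (α/100)·mass·U·1000 / V
IBU = (13.0/100)·33·0.182·1000 / 23.4

33.3667 IBU


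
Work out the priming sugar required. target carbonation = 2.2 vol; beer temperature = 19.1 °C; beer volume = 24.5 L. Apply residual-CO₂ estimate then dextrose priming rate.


residual = 14.695·(0.01821 + 0.09011·e^(−0.04·T));  sugar = (target − residual)·4.0·V
residual = 14.695·(0.01821 + 0.09011·e^(−0.04·19.1)) = 0.8844
sugar = (2.2 − 0.8844)·4.0·24.5

128.9296 g


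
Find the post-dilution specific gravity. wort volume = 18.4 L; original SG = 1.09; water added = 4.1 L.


SG_new = 1 + (SG_old − 1)·V_old/(V_old + V_water)
pts = (1.09 − 1)·1000·18.4/(18.4 + 4.1) = 73.6000
SG_new = 1 + 73.6000/1000

1.0736


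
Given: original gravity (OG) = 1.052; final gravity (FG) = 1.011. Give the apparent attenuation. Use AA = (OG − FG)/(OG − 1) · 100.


AA = (1.052 − 1.011)/(1.052 − 1) · 100

78.8462 %


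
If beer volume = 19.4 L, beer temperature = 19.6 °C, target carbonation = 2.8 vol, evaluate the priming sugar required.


residual = 14.695·(0.01821 + 0.09011·e^(−0.04·T));  sugar = (target − residual)·4.0·V
residual = 14.695·(0.01821 + 0.09011·e^(−0.04·19.6)) = 0.8722
sugar = (2.8 − 0.8722)·4.0·19.4

149.5989 g


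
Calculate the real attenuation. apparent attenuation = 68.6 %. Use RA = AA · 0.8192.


RA = 68.6 · 0.8192

56.1971 %


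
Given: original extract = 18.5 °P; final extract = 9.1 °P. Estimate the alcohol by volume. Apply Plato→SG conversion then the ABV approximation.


SG = 259/(259 − P);  ABV = (OG − FG)·131.25
OG = 259/(259 − 18.5) = 1.0769
FG = 259/(259 − 9.1) = 1.0364
ABV = (1.0769 − 1.0364)·131.25

5.3167 % ABV


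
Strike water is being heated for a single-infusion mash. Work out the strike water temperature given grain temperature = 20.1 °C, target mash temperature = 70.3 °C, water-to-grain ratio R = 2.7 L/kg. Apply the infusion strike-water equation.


T_strike = (0.41/R)·(T_mash − T_grain) + T_mash
T_strike = (0.41/2.7)·(70.3 − 20.1) + 70.3

77.9230 °C


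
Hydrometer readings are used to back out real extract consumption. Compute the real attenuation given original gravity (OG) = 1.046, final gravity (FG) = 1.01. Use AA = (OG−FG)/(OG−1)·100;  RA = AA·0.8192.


AA = (1.046 − 1.01)/(1.046 − 1)·100 = 78.2609
RA = 78.2609·0.8192

64.1113 %


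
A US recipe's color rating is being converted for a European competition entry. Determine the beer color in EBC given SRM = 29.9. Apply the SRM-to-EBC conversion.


EBC = SRM · 1.97
EBC = 29.9 · 1.97

58.9030 EBC


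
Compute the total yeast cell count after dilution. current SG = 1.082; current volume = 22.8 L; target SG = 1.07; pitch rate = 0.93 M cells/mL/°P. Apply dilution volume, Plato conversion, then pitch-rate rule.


V_w = V·((SG_c−1)/(SG_t−1)−1);  °P = 259 − 259/SG_t;  cells = rate·(V+V_w)·°P
V_w = 22.8·((1.082−1)/(1.07−1)−1) = 3.9086
V_final = 22.8 + 3.9086 = 26.7086
°P = 259 − 259/1.07 = 16.9439
cells = 0.93·26.7086·16.9439

420.8697 billion cells


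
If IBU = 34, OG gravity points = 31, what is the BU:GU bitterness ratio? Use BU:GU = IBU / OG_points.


BU:GU = 34 / 31

1.0968


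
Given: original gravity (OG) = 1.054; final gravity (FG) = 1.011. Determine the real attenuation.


AA = (OG−FG)/(OG−1)·100;  RA = AA·0.8192
AA = (1.054 − 1.011)/(1.054 − 1)·100 = 79.6296
RA = 79.6296·0.8192

65.2326 %


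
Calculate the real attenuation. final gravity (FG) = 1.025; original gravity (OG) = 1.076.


AA = (OG−FG)/(OG−1)·100;  RA = AA·0.8192
AA = (1.076 − 1.025)/(1.076 − 1)·100 = 67.1053
RA = 67.1053·0.8192

54.9726 %


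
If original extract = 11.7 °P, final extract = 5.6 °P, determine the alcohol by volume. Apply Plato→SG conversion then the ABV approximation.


SG = 259/(259 − P);  ABV = (OG − FG)·131.25
OG = 259/(259 − 11.7) = 1.0473
FG = 259/(259 − 5.6) = 1.0221
ABV = (1.0473 − 1.0221)·131.25

3.3090 % ABV


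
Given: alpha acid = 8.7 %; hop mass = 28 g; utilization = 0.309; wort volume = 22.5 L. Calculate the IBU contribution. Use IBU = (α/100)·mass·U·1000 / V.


IBU = (8.7/100)·28·0.309·1000 / 22.5

33.4544 IBU


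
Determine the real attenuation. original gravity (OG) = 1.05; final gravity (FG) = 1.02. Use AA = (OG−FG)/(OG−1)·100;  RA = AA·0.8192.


AA = (1.05 − 1.02)/(1.05 − 1)·100 = 60.0000
RA = 60.0000·0.8192

49.1520 %


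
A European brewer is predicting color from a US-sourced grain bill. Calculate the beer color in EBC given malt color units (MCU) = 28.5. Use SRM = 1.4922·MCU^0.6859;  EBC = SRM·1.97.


SRM = 1.4922·28.5^0.6859 = 14.8493
EBC = 14.8493·1.97

29.2531 EBC


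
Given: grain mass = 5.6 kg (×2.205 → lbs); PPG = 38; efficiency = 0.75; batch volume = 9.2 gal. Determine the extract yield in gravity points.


points = lbs × PPG × eff / vol
lbs = 5.6 × 2.205 = 12.3480
points = 12.3480 × 38 × 0.75 / 9.2

38.2520 points


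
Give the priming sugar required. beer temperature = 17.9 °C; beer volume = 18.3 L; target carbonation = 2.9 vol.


residual = 14.695·(0.01821 + 0.09011·e^(−0.04·T));  sugar = (target − residual)·4.0·V
residual = 14.695·(0.01821 + 0.09011·e^(−0.04·17.9)) = 0.9147
sugar = (2.9 − 0.9147)·4.0·18.3

145.3225 g


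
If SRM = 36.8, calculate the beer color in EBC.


EBC = SRM · 1.97
EBC = 36.8 · 1.97

72.4960 EBC


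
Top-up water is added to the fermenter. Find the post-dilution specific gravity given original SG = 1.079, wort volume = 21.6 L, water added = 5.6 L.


SG_new = 1 + (SG_old − 1)·V_old/(V_old + V_water)
pts = (1.079 − 1)·1000·21.6/(21.6 + 5.6) = 62.7353
SG_new = 1 + 62.7353/1000

1.0627


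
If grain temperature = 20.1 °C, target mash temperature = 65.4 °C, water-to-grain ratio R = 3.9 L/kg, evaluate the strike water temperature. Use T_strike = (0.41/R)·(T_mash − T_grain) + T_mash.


T_strike = (0.41/3.9)·(65.4 − 20.1) + 65.4

70.1623 °C


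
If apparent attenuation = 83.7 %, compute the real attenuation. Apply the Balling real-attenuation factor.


RA = AA · 0.8192
RA = 83.7 · 0.8192

68.5670 %


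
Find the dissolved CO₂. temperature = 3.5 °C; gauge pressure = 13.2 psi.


vols = (P + 14.695)·(0.01821 + 0.09011·e^(−0.04·T))
vols = (13.2 + 14.695)·(0.01821 + 0.09011·e^(−0.04·3.5))

2.6932 volumes


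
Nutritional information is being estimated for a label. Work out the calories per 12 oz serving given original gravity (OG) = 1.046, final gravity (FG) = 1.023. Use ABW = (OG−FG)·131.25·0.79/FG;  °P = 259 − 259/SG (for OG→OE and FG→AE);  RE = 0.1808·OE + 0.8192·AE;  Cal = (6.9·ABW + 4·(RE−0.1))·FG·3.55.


ABW = (1.046 − 1.023)·131.25·0.79/1.023 = 2.3312
OE = 259 − 259/1.046 = 11.3901 °P
AE = 259 − 259/1.023 = 5.8231 °P
RE = 0.1808·11.3901 + 0.8192·5.8231 = 6.8296 °P
Cal = (6.9·2.3312 + 4·(6.8296−0.1))·1.023·3.55

156.1739 kcal


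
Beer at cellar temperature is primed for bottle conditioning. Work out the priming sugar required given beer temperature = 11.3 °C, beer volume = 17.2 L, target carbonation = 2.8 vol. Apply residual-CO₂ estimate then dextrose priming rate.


residual = 14.695·(0.01821 + 0.09011·e^(−0.04·T));  sugar = (target − residual)·4.0·V
residual = 14.695·(0.01821 + 0.09011·e^(−0.04·11.3)) = 1.1102
sugar = (2.8 − 1.1102)·4.0·17.2

116.2558 g


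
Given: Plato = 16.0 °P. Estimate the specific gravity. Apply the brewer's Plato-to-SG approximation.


SG = 259/(259 − P)
SG = 259/(259 − 16.0)

1.0658


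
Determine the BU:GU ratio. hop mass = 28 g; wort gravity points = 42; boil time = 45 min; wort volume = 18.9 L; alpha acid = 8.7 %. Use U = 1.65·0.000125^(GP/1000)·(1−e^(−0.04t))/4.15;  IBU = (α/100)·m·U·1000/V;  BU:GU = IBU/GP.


U = 1.65·0.000125^(42/1000)·(1−e^(−0.04·45))/4.15 = 0.2275
IBU = (8.7/100)·28·0.2275·1000/18.9 = 29.3260
BU:GU = 29.3260/42

0.6982


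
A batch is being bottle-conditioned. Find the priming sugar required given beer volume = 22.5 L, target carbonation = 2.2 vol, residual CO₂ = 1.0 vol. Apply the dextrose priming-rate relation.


sugar = (target − residual)·4.0·V
sugar = (2.2 − 1.0)·4.0·22.5

108.0000 g


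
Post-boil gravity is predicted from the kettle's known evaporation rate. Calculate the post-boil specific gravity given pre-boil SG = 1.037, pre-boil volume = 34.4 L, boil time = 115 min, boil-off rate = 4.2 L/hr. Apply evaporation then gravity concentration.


V_post = V_pre − rate·(t/60);  SG_post = 1 + (SG_pre−1)·V_pre/V_post
V_post = 34.4 − 4.2·(115/60) = 26.3500
SG_post = 1 + (1.037 − 1)·34.4/26.3500

1.0483


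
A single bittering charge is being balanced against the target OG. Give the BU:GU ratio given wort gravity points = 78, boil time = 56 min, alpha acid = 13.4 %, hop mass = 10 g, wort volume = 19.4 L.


U = 1.65·0.000125^(GP/1000)·(1−e^(−0.04t))/4.15;  IBU = (α/100)·m·U·1000/V;  BU:GU = IBU/GP
U = 1.65·0.000125^(78/1000)·(1−e^(−0.04·56))/4.15 = 0.1762
IBU = (13.4/100)·10·0.1762·1000/19.4 = 12.1734
BU:GU = 12.1734/78

0.1561


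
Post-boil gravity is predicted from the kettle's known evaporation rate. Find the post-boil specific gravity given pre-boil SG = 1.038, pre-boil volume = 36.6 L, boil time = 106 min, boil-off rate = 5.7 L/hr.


V_post = V_pre − rate·(t/60);  SG_post = 1 + (SG_pre−1)·V_pre/V_post
V_post = 36.6 − 5.7·(106/60) = 26.5300
SG_post = 1 + (1.038 − 1)·36.6/26.5300

1.0524


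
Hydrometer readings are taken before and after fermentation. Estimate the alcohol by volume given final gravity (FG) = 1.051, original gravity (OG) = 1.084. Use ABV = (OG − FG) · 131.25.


ABV = (1.084 − 1.051) · 131.25

4.3313 % ABV


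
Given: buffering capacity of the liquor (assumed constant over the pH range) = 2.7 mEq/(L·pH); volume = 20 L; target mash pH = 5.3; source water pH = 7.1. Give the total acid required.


acid = buffering capacity · (pH_source − pH_target) · V
acid = 2.7 · (7.1 − 5.3) · 20

97.2000 mEq


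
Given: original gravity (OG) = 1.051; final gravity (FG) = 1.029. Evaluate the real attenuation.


AA = (OG−FG)/(OG−1)·100;  RA = AA·0.8192
AA = (1.051 − 1.029)/(1.051 − 1)·100 = 43.1373
RA = 43.1373·0.8192

35.3380 %
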